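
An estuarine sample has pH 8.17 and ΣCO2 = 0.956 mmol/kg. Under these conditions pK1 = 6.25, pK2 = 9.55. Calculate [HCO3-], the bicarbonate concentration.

α₁ = 1 / (1 + [H⁺]/K1 + K2/[H⁺]) = 1 / (1 + 10^-1.92 + 10^-1.38)
   = 1 / (1 + 0.012023 + 0.041687) = 1/1.0537 = 0.9490
[HCO3⁻] = α₁ × DIC = 0.9490 × 0.956 = 0.907 mmol/kg

[HCO3⁻] = 0.907 mmol/kg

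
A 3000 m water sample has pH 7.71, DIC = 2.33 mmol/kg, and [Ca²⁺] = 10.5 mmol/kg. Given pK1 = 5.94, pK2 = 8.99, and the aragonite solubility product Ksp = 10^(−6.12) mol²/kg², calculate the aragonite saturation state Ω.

α₂ = 1 / (1 + [H⁺]/K2 + [H⁺]²/(K1K2)) = 1 / (1 + 10^+1.28 + 10^-0.49)
   = 1 / (1 + 19.055 + 0.32359) = 1/20.378 = 0.04907
[CO3²⁻] = α₂ × DIC = 0.04907 × 2.33 = 0.1143 mmol/kg
Ksp = 10^(−6.12) = 7.586×10^-7
Ω = [Ca²⁺][CO3²⁻]/Ksp = (10.5×10^-3)(1.143×10^-4) / 7.586×10^-7 = 1.58

Ω = 1.58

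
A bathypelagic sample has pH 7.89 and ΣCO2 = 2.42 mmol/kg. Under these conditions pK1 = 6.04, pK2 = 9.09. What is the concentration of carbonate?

[CO3²⁻] = 0.142 mmol/kg

α₂ = 1 / (1 + [H⁺]/K2 + [H⁺]²/(K1K2)) = 1 / (1 + 10^+1.20 + 10^-0.65)
   = 1 / (1 + 15.849 + 0.22387) = 1/17.073 = 0.05857
[CO3²⁻] = α₂ × DIC = 0.05857 × 2.42 = 0.142 mmol/kg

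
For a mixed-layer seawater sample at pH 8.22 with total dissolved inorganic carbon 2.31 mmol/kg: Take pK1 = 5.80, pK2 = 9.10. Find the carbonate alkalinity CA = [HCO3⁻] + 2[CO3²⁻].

CA = 2.57 mmol/kg

CA = [HCO3⁻] + 2[CO3²⁻] = (α₁ + 2α₂)·DIC
At pH 8.22: [H⁺]/K1 = 10^-2.42 = 0.0038019, K2/[H⁺] = 10^-0.88 = 0.13183
α₁ = 1/(1 + 0.0038019 + 0.13183) = 1/1.1356 = 0.8806; α₂ = α₁·K2/[H⁺] = 0.1161
α₁ + 2α₂ = 1.1127
CA = 1.1127 × 2.31 = 2.57 mmol/kg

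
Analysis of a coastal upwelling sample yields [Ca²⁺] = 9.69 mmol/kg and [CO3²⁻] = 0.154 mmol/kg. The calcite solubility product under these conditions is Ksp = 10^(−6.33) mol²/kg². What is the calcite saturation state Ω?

Ω = 3.19

Ksp = 10^(−6.33) = 4.677×10^-7
Ω = [Ca²⁺][CO3²⁻]/Ksp = (9.69×10^-3)(0.154×10^-3) / 4.677×10^-7 = 3.19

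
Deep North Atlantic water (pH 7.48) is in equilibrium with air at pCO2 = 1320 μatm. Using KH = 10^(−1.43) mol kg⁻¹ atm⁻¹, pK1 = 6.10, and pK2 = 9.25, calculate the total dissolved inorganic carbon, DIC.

[CO2*] = KH · pCO2 = 10^(−1.43) × 1320×10^-6 = 4.904×10^-5 mol/kg
α₀ = 1/(1 + K1/[H⁺] + K1K2/[H⁺]²) = 1/(1 + 10^+1.38 + 10^-0.39) = 0.03938
DIC = [CO2*]/α₀ = 4.904×10^-5 / 0.03938 = 1.25 mmol/kg

DIC = 1.25 mmol/kg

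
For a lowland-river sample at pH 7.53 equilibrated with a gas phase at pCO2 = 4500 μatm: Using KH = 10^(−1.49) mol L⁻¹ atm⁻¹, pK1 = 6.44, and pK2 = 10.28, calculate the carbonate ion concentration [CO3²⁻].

[CO3²⁻] = 3.19 μmol/L

[CO2*] = KH · pCO2 = 10^(−1.49) × 4500×10^-6 = 1.456×10^-4 mol/L
α₀ = 1/(1 + K1/[H⁺] + K1K2/[H⁺]²) = 1/(1 + 10^+1.09 + 10^-1.66) = 0.07505
DIC = [CO2*]/α₀ = 1.456×10^-4 / 0.07505 = 1.940 mmol/L
[CO3²⁻] = α₂·DIC; α₂ = 0.001642, so [CO3²⁻] = 0.001642 × 1.940 = 0.00319 mmol/L = 3.19 μmol/L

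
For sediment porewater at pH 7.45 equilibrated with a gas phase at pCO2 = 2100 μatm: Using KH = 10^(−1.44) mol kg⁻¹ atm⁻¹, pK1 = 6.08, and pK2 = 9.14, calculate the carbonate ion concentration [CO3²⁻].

[CO3²⁻] = 0.0365 mmol/kg

[CO2*] = KH · pCO2 = 10^(−1.44) × 2100×10^-6 = 7.625×10^-5 mol/kg
α₀ = 1/(1 + K1/[H⁺] + K1K2/[H⁺]²) = 1/(1 + 10^+1.37 + 10^-0.32) = 0.04013
DIC = [CO2*]/α₀ = 7.625×10^-5 / 0.04013 = 1.900 mmol/kg
[CO3²⁻] = α₂·DIC; α₂ = 0.01921, so [CO3²⁻] = 0.01921 × 1.900 = 0.0365 mmol/kg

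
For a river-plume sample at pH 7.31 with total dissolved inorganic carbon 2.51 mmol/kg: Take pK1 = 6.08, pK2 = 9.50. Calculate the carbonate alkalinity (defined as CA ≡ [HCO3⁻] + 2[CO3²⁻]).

CA = [HCO3⁻] + 2[CO3²⁻] = (α₁ + 2α₂)·DIC
At pH 7.31: [H⁺]/K1 = 10^-1.23 = 0.058884, K2/[H⁺] = 10^-2.19 = 0.0064565
α₁ = 1/(1 + 0.058884 + 0.0064565) = 1/1.0653 = 0.9387; α₂ = α₁·K2/[H⁺] = 0.006061
α₁ + 2α₂ = 0.9508
CA = 0.9508 × 2.51 = 2.39 mmol/kg

CA = 2.39 mmol/kg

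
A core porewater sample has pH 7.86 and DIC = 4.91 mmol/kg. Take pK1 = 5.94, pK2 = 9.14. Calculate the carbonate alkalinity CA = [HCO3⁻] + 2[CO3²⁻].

CA = [HCO3⁻] + 2[CO3²⁻] = (α₁ + 2α₂)·DIC
At pH 7.86: [H⁺]/K1 = 10^-1.92 = 0.012023, K2/[H⁺] = 10^-1.28 = 0.052481
α₁ = 1/(1 + 0.012023 + 0.052481) = 1/1.0645 = 0.9394; α₂ = α₁·K2/[H⁺] = 0.04930
α₁ + 2α₂ = 1.0380
CA = 1.0380 × 4.91 = 5.10 mmol/kg

CA = 5.10 mmol/kg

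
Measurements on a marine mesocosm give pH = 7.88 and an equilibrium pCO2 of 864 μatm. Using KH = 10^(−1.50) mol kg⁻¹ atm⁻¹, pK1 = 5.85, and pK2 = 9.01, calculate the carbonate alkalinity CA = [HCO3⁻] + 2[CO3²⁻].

[CO2*] = KH · pCO2 = 10^(−1.50) × 864×10^-6 = 2.732×10^-5 mol/kg
α₀ = 1/(1 + K1/[H⁺] + K1K2/[H⁺]²) = 1/(1 + 10^+2.03 + 10^+0.90) = 0.008614
DIC = [CO2*]/α₀ = 2.732×10^-5 / 0.008614 = 3.172 mmol/kg
CA = (α₁ + 2α₂)·DIC = (0.9230 + 2×0.06842) × 3.172 = 3.36 mmol/kg

CA = 3.36 mmol/kg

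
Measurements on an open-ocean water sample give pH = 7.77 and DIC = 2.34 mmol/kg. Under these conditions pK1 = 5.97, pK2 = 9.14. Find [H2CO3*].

[CO2*] = 0.0350 mmol/kg

α₀ = 1 / (1 + K1/[H⁺] + K1K2/[H⁺]²) = 1 / (1 + 10^+1.80 + 10^+0.43)
   = 1 / (1 + 63.096 + 2.6915) = 1/66.787 = 0.01497
[CO2*] = α₀ × DIC = 0.01497 × 2.34 = 0.0350 mmol/kg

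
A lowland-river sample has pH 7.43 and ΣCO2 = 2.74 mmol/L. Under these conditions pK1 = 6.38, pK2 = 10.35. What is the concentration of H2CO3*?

[CO2*] = 0.224 mmol/L

α₀ = 1 / (1 + K1/[H⁺] + K1K2/[H⁺]²) = 1 / (1 + 10^+1.05 + 10^-1.87)
   = 1 / (1 + 11.220 + 0.013490) = 1/12.234 = 0.08174
[CO2*] = α₀ × DIC = 0.08174 × 2.74 = 0.224 mmol/L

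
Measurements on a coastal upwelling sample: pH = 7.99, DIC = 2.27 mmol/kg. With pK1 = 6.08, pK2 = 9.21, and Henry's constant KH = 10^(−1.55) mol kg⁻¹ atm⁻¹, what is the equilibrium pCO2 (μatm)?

pCO2 = 924 μatm

α₀ = 1 / (1 + K1/[H⁺] + K1K2/[H⁺]²) = 1 / (1 + 10^+1.91 + 10^+0.69)
   = 1 / (1 + 81.283 + 4.8978) = 1/87.181 = 0.01147
[CO2*] = α₀ × DIC = 0.01147 × 2.27 = 0.02604 mmol/kg
pCO2 = [CO2*]/KH = 2.604×10^-5 / 2.818×10^-2 = 924 μatm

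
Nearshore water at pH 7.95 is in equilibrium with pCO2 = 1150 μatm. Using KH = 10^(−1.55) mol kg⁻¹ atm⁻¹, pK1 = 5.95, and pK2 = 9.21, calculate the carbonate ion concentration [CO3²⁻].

[CO3²⁻] = 0.178 mmol/kg

[CO2*] = KH · pCO2 = 10^(−1.55) × 1150×10^-6 = 3.241×10^-5 mol/kg
α₀ = 1/(1 + K1/[H⁺] + K1K2/[H⁺]²) = 1/(1 + 10^+2.00 + 10^+0.74) = 0.009390
DIC = [CO2*]/α₀ = 3.241×10^-5 / 0.009390 = 3.452 mmol/kg
[CO3²⁻] = α₂·DIC; α₂ = 0.05160, so [CO3²⁻] = 0.05160 × 3.452 = 0.178 mmol/kg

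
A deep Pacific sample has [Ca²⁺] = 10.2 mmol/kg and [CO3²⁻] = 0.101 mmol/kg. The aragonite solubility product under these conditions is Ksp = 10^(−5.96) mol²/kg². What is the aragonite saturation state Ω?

Ω = 0.940

Ksp = 10^(−5.96) = 1.096×10^-6
Ω = [Ca²⁺][CO3²⁻]/Ksp = (10.2×10^-3)(0.101×10^-3) / 1.096×10^-6 = 0.940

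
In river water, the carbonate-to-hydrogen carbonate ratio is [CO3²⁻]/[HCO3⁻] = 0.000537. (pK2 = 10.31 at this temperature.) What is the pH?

From K2 = [H⁺][CO3²⁻]/[HCO3⁻]:  pH = pK2 + log₁₀([CO3²⁻]/[HCO3⁻])
log₁₀(0.000537) = -3.270
pH = 10.31 + (-3.270) = 7.04

pH = 7.04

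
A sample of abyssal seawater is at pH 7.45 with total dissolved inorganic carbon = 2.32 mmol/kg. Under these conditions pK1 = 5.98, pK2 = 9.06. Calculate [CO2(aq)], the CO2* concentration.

[CO2*] = 0.0743 mmol/kg

α₀ = 1 / (1 + K1/[H⁺] + K1K2/[H⁺]²) = 1 / (1 + 10^+1.47 + 10^-0.14)
   = 1 / (1 + 29.512 + 0.72444) = 1/31.237 = 0.03201
[CO2*] = α₀ × DIC = 0.03201 × 2.32 = 0.0743 mmol/kg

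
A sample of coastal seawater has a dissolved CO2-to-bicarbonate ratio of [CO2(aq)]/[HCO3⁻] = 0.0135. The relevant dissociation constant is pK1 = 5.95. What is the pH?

pH = 7.82

From K1 = [H⁺][HCO3⁻]/[CO2(aq)]:  pH = pK1 − log₁₀([CO2(aq)]/[HCO3⁻])
log₁₀(0.0135) = -1.870
pH = 5.95 − (-1.870) = 7.82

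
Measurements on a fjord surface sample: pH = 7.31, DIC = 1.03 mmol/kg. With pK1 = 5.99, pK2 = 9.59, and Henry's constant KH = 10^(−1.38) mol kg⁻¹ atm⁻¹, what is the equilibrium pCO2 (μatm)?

pCO2 = 1120 μatm

α₀ = 1 / (1 + K1/[H⁺] + K1K2/[H⁺]²) = 1 / (1 + 10^+1.32 + 10^-0.96)
   = 1 / (1 + 20.893 + 0.10965) = 1/22.003 = 0.04545
[CO2*] = α₀ × DIC = 0.04545 × 1.03 = 0.04681 mmol/kg
pCO2 = [CO2*]/KH = 4.681×10^-5 / 4.169×10^-2 = 1120 μatm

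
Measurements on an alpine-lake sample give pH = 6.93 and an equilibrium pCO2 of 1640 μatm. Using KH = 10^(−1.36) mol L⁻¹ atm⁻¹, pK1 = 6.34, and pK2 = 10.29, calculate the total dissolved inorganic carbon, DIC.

DIC = 0.350 mmol/L

[CO2*] = KH · pCO2 = 10^(−1.36) × 1640×10^-6 = 7.159×10^-5 mol/L
α₀ = 1/(1 + K1/[H⁺] + K1K2/[H⁺]²) = 1/(1 + 10^+0.59 + 10^-2.77) = 0.2044
DIC = [CO2*]/α₀ = 7.159×10^-5 / 0.2044 = 0.350 mmol/L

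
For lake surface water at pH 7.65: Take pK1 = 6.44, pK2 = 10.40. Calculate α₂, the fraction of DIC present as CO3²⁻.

α₂ = 1 / (1 + [H⁺]/K2 + [H⁺]²/(K1K2)) = 1 / (1 + 10^+2.75 + 10^+1.54)
   = 1 / (1 + 562.34 + 34.674) = 1/598.02 = 0.001672

α₂ = 0.00167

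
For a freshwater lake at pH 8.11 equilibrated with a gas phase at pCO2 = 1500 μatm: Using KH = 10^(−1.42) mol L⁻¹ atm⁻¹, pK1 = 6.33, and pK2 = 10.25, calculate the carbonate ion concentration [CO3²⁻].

[CO3²⁻] = 0.0249 mmol/L

[CO2*] = KH · pCO2 = 10^(−1.42) × 1500×10^-6 = 5.703×10^-5 mol/L
α₀ = 1/(1 + K1/[H⁺] + K1K2/[H⁺]²) = 1/(1 + 10^+1.78 + 10^-0.36) = 0.01621
DIC = [CO2*]/α₀ = 5.703×10^-5 / 0.01621 = 3.518 mmol/L
[CO3²⁻] = α₂·DIC; α₂ = 0.007076, so [CO3²⁻] = 0.007076 × 3.518 = 0.0249 mmol/L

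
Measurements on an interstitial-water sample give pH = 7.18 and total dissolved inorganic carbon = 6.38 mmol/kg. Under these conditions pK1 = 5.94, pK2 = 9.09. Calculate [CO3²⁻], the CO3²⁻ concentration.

[CO3²⁻] = 0.0734 mmol/kg

α₂ = 1 / (1 + [H⁺]/K2 + [H⁺]²/(K1K2)) = 1 / (1 + 10^+1.91 + 10^+0.67)
   = 1 / (1 + 81.283 + 4.6774) = 1/86.960 = 0.01150
[CO3²⁻] = α₂ × DIC = 0.01150 × 6.38 = 0.0734 mmol/kg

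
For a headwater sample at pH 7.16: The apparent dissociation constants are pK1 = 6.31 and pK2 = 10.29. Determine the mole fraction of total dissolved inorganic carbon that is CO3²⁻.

α₂ = 1 / (1 + [H⁺]/K2 + [H⁺]²/(K1K2)) = 1 / (1 + 10^+3.13 + 10^+2.28)
   = 1 / (1 + 1349.0 + 190.55) = 1/1540.5 = 0.0006491

α₂ = 0.000649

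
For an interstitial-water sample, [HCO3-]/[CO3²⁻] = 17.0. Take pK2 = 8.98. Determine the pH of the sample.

pH = 7.75

From K2 = [H⁺][CO3²⁻]/[HCO3-]:  pH = pK2 − log₁₀([HCO3-]/[CO3²⁻])
log₁₀(17.0) = +1.230
pH = 8.98 − (+1.230) = 7.75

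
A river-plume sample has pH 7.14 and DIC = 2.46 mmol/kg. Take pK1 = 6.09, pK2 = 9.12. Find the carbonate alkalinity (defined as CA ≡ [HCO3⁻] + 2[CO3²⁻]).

CA = 2.28 mmol/kg

CA = [HCO3⁻] + 2[CO3²⁻] = (α₁ + 2α₂)·DIC
At pH 7.14: [H⁺]/K1 = 10^-1.05 = 0.089125, K2/[H⁺] = 10^-1.98 = 0.010471
α₁ = 1/(1 + 0.089125 + 0.010471) = 1/1.0996 = 0.9094; α₂ = α₁·K2/[H⁺] = 0.009523
α₁ + 2α₂ = 0.9285
CA = 0.9285 × 2.46 = 2.28 mmol/kg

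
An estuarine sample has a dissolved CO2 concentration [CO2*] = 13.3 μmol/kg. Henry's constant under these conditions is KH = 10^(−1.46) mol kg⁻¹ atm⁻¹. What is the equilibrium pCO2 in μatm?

KH = 10^(−1.46) = 3.467×10^-2 mol kg⁻¹ atm⁻¹
pCO2 = [CO2*]/KH = 13.3×10^-6 / 3.467×10^-2 = 3.84×10^-4 atm = 384 μatm

pCO2 = 384 μatm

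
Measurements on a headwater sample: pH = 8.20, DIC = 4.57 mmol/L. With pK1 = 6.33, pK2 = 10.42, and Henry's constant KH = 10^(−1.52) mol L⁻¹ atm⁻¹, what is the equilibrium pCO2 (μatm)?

pCO2 = 2000 μatm

α₀ = 1 / (1 + K1/[H⁺] + K1K2/[H⁺]²) = 1 / (1 + 10^+1.87 + 10^-0.35)
   = 1 / (1 + 74.131 + 0.44668) = 1/75.578 = 0.01323
[CO2*] = α₀ × DIC = 0.01323 × 4.57 = 0.06047 mmol/L
pCO2 = [CO2*]/KH = 6.047×10^-5 / 3.020×10^-2 = 2000 μatm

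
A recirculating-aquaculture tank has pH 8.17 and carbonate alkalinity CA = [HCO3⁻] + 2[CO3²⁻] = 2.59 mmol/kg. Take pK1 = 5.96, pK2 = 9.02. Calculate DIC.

DIC = 2.32 mmol/kg

CA = [HCO3⁻] + 2[CO3²⁻] = (α₁ + 2α₂)·DIC
At pH 8.17: [H⁺]/K1 = 10^-2.21 = 0.0061660, K2/[H⁺] = 10^-0.85 = 0.14125
α₁ = 1/(1 + 0.0061660 + 0.14125) = 1/1.1474 = 0.8715; α₂ = α₁·K2/[H⁺] = 0.1231
α₁ + 2α₂ = 1.1177
DIC = CA / (α₁ + 2α₂) = 2.59 / 1.1177 = 2.32 mmol/kg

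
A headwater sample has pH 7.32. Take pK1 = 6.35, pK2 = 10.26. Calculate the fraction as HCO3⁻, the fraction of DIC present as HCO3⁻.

α₁ = 0.902

α₁ = 1 / (1 + [H⁺]/K1 + K2/[H⁺]) = 1 / (1 + 10^-0.97 + 10^-2.94)
   = 1 / (1 + 0.10715 + 0.0011482) = 1/1.1083 = 0.9023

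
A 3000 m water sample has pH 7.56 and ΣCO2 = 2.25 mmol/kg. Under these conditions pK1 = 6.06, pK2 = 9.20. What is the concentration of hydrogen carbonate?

[HCO3⁻] = 2.13 mmol/kg

α₁ = 1 / (1 + [H⁺]/K1 + K2/[H⁺]) = 1 / (1 + 10^-1.50 + 10^-1.64)
   = 1 / (1 + 0.031623 + 0.022909) = 1/1.0545 = 0.9483
[HCO3⁻] = α₁ × DIC = 0.9483 × 2.25 = 2.13 mmol/kg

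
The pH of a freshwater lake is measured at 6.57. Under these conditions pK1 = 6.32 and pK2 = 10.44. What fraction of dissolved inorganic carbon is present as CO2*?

α₀ = 0.360

α₀ = 1 / (1 + K1/[H⁺] + K1K2/[H⁺]²) = 1 / (1 + 10^+0.25 + 10^-3.62)
   = 1 / (1 + 1.7783 + 0.00023988) = 1/2.7785 = 0.3599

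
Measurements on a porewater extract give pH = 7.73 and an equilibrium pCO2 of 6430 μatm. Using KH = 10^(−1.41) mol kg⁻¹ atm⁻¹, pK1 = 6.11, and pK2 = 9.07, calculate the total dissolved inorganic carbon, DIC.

[CO2*] = KH · pCO2 = 10^(−1.41) × 6430×10^-6 = 2.502×10^-4 mol/kg
α₀ = 1/(1 + K1/[H⁺] + K1K2/[H⁺]²) = 1/(1 + 10^+1.62 + 10^+0.28) = 0.02243
DIC = [CO2*]/α₀ = 2.502×10^-4 / 0.02243 = 11.2 mmol/kg

DIC = 11.2 mmol/kg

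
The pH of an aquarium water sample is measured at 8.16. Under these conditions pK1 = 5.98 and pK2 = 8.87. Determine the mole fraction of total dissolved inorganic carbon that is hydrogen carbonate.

α₁ = 0.832

α₁ = 1 / (1 + [H⁺]/K1 + K2/[H⁺]) = 1 / (1 + 10^-2.18 + 10^-0.71)
   = 1 / (1 + 0.0066069 + 0.19498) = 1/1.2016 = 0.8322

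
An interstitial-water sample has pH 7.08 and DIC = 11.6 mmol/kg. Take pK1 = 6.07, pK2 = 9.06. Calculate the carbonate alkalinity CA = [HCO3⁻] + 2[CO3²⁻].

CA = [HCO3⁻] + 2[CO3²⁻] = (α₁ + 2α₂)·DIC
At pH 7.08: [H⁺]/K1 = 10^-1.01 = 0.097724, K2/[H⁺] = 10^-1.98 = 0.010471
α₁ = 1/(1 + 0.097724 + 0.010471) = 1/1.1082 = 0.9024; α₂ = α₁·K2/[H⁺] = 0.009449
α₁ + 2α₂ = 0.9213
CA = 0.9213 × 11.6 = 10.7 mmol/kg

CA = 10.7 mmol/kg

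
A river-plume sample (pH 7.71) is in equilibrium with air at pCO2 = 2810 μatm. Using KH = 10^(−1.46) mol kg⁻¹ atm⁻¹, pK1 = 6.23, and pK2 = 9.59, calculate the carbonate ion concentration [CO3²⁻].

[CO3²⁻] = 0.0388 mmol/kg

[CO2*] = KH · pCO2 = 10^(−1.46) × 2810×10^-6 = 9.743×10^-5 mol/kg
α₀ = 1/(1 + K1/[H⁺] + K1K2/[H⁺]²) = 1/(1 + 10^+1.48 + 10^-0.40) = 0.03165
DIC = [CO2*]/α₀ = 9.743×10^-5 / 0.03165 = 3.079 mmol/kg
[CO3²⁻] = α₂·DIC; α₂ = 0.01260, so [CO3²⁻] = 0.01260 × 3.079 = 0.0388 mmol/kg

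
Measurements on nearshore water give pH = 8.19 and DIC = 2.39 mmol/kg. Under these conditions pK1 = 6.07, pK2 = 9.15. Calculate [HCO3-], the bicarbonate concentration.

[HCO3⁻] = 2.14 mmol/kg

α₁ = 1 / (1 + [H⁺]/K1 + K2/[H⁺]) = 1 / (1 + 10^-2.12 + 10^-0.96)
   = 1 / (1 + 0.0075858 + 0.10965) = 1/1.1172 = 0.8951
[HCO3⁻] = α₁ × DIC = 0.8951 × 2.39 = 2.14 mmol/kg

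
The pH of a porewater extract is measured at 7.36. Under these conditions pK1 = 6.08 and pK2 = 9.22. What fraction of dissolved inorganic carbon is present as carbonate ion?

α₂ = 0.0129

α₂ = 1 / (1 + [H⁺]/K2 + [H⁺]²/(K1K2)) = 1 / (1 + 10^+1.86 + 10^+0.58)
   = 1 / (1 + 72.444 + 3.8019) = 1/77.245 = 0.01295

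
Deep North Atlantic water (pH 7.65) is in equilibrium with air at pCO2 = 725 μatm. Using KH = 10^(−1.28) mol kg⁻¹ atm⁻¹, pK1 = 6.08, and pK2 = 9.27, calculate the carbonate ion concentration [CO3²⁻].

[CO2*] = KH · pCO2 = 10^(−1.28) × 725×10^-6 = 3.805×10^-5 mol/kg
α₀ = 1/(1 + K1/[H⁺] + K1K2/[H⁺]²) = 1/(1 + 10^+1.57 + 10^-0.05) = 0.02561
DIC = [CO2*]/α₀ = 3.805×10^-5 / 0.02561 = 1.486 mmol/kg
[CO3²⁻] = α₂·DIC; α₂ = 0.02283, so [CO3²⁻] = 0.02283 × 1.486 = 0.0339 mmol/kg

[CO3²⁻] = 0.0339 mmol/kg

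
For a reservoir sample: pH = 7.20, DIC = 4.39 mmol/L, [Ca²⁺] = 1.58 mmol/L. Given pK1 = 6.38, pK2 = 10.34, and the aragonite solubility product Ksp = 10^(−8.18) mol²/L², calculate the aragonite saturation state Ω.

Ω = 0.660

α₂ = 1 / (1 + [H⁺]/K2 + [H⁺]²/(K1K2)) = 1 / (1 + 10^+3.14 + 10^+2.32)
   = 1 / (1 + 1380.4 + 208.93) = 1/1590.3 = 0.0006288
[CO3²⁻] = α₂ × DIC = 0.0006288 × 4.39 = 0.002760 mmol/L = 2.760 μmol/L
Ksp = 10^(−8.18) = 6.607×10^-9
Ω = [Ca²⁺][CO3²⁻]/Ksp = (1.58×10^-3)(2.760×10^-6) / 6.607×10^-9 = 0.660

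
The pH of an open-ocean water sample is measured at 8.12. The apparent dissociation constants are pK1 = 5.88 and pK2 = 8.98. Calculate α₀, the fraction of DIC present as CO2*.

α₀ = 0.00503

α₀ = 1 / (1 + K1/[H⁺] + K1K2/[H⁺]²) = 1 / (1 + 10^+2.24 + 10^+1.38)
   = 1 / (1 + 173.78 + 23.988) = 1/198.77 = 0.005031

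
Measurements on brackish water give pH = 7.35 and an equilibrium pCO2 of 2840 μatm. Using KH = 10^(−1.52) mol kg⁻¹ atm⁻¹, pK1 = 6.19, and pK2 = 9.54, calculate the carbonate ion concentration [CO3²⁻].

[CO3²⁻] = 8.00 μmol/kg

[CO2*] = KH · pCO2 = 10^(−1.52) × 2840×10^-6 = 8.577×10^-5 mol/kg
α₀ = 1/(1 + K1/[H⁺] + K1K2/[H⁺]²) = 1/(1 + 10^+1.16 + 10^-1.03) = 0.06432
DIC = [CO2*]/α₀ = 8.577×10^-5 / 0.06432 = 1.333 mmol/kg
[CO3²⁻] = α₂·DIC; α₂ = 0.006003, so [CO3²⁻] = 0.006003 × 1.333 = 0.00800 mmol/kg = 8.00 μmol/kg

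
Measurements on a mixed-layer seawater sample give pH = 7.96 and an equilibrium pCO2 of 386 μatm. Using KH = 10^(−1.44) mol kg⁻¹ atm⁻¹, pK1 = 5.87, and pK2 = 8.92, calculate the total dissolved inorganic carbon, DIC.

[CO2*] = KH · pCO2 = 10^(−1.44) × 386×10^-6 = 1.401×10^-5 mol/kg
α₀ = 1/(1 + K1/[H⁺] + K1K2/[H⁺]²) = 1/(1 + 10^+2.09 + 10^+1.13) = 0.007272
DIC = [CO2*]/α₀ = 1.401×10^-5 / 0.007272 = 1.93 mmol/kg

DIC = 1.93 mmol/kg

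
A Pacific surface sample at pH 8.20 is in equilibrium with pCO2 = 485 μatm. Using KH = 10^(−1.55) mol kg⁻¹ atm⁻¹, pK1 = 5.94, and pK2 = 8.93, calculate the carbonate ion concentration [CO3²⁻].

[CO2*] = KH · pCO2 = 10^(−1.55) × 485×10^-6 = 1.367×10^-5 mol/kg
α₀ = 1/(1 + K1/[H⁺] + K1K2/[H⁺]²) = 1/(1 + 10^+2.26 + 10^+1.53) = 0.004611
DIC = [CO2*]/α₀ = 1.367×10^-5 / 0.004611 = 2.964 mmol/kg
[CO3²⁻] = α₂·DIC; α₂ = 0.1563, so [CO3²⁻] = 0.1563 × 2.964 = 0.463 mmol/kg

[CO3²⁻] = 0.463 mmol/kg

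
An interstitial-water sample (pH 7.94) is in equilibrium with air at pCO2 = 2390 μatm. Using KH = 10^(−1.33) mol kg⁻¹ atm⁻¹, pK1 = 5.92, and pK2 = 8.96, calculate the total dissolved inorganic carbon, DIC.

[CO2*] = KH · pCO2 = 10^(−1.33) × 2390×10^-6 = 1.118×10^-4 mol/kg
α₀ = 1/(1 + K1/[H⁺] + K1K2/[H⁺]²) = 1/(1 + 10^+2.02 + 10^+1.00) = 0.008642
DIC = [CO2*]/α₀ = 1.118×10^-4 / 0.008642 = 12.9 mmol/kg

DIC = 12.9 mmol/kg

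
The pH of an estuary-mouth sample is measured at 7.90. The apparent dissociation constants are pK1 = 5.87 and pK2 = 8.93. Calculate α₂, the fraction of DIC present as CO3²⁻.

α₂ = 0.0846

α₂ = 1 / (1 + [H⁺]/K2 + [H⁺]²/(K1K2)) = 1 / (1 + 10^+1.03 + 10^-1.00)
   = 1 / (1 + 10.715 + 0.10000) = 1/11.815 = 0.08464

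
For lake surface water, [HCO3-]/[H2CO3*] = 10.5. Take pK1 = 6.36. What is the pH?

pH = 7.38

From K1 = [H⁺][HCO3-]/[H2CO3*]:  pH = pK1 + log₁₀([HCO3-]/[H2CO3*])
log₁₀(10.5) = +1.021
pH = 6.36 + (+1.021) = 7.38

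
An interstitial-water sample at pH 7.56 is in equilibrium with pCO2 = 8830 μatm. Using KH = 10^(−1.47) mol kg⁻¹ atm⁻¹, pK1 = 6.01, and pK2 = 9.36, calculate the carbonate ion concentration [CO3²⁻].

[CO2*] = KH · pCO2 = 10^(−1.47) × 8830×10^-6 = 2.992×10^-4 mol/kg
α₀ = 1/(1 + K1/[H⁺] + K1K2/[H⁺]²) = 1/(1 + 10^+1.55 + 10^-0.25) = 0.02700
DIC = [CO2*]/α₀ = 2.992×10^-4 / 0.02700 = 11.08 mmol/kg
[CO3²⁻] = α₂·DIC; α₂ = 0.01518, so [CO3²⁻] = 0.01518 × 11.08 = 0.168 mmol/kg

[CO3²⁻] = 0.168 mmol/kg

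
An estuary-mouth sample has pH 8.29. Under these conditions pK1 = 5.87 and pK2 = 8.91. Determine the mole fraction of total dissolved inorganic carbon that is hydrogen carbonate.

α₁ = 1 / (1 + [H⁺]/K1 + K2/[H⁺]) = 1 / (1 + 10^-2.42 + 10^-0.62)
   = 1 / (1 + 0.0038019 + 0.23988) = 1/1.2437 = 0.8041

α₁ = 0.804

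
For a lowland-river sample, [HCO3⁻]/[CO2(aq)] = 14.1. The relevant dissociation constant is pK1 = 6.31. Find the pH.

From K1 = [H⁺][HCO3⁻]/[CO2(aq)]:  pH = pK1 + log₁₀([HCO3⁻]/[CO2(aq)])
log₁₀(14.1) = +1.149
pH = 6.31 + (+1.149) = 7.46

pH = 7.46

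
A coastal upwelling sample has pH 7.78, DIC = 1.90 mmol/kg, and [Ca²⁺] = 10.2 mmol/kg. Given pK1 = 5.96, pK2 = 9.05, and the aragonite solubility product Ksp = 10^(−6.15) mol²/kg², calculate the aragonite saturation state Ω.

α₂ = 1 / (1 + [H⁺]/K2 + [H⁺]²/(K1K2)) = 1 / (1 + 10^+1.27 + 10^-0.55)
   = 1 / (1 + 18.621 + 0.28184) = 1/19.903 = 0.05024
[CO3²⁻] = α₂ × DIC = 0.05024 × 1.90 = 0.09546 mmol/kg
Ksp = 10^(−6.15) = 7.079×10^-7
Ω = [Ca²⁺][CO3²⁻]/Ksp = (10.2×10^-3)(9.546×10^-5) / 7.079×10^-7 = 1.38

Ω = 1.38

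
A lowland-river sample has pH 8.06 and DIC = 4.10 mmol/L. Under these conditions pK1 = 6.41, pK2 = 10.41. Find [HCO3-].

α₁ = 1 / (1 + [H⁺]/K1 + K2/[H⁺]) = 1 / (1 + 10^-1.65 + 10^-2.35)
   = 1 / (1 + 0.022387 + 0.0044668) = 1/1.0269 = 0.9738
[HCO3⁻] = α₁ × DIC = 0.9738 × 4.10 = 3.99 mmol/L

[HCO3⁻] = 3.99 mmol/L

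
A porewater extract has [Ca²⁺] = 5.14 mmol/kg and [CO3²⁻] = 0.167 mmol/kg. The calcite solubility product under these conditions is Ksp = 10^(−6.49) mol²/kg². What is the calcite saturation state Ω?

Ω = 2.65

Ksp = 10^(−6.49) = 3.236×10^-7
Ω = [Ca²⁺][CO3²⁻]/Ksp = (5.14×10^-3)(0.167×10^-3) / 3.236×10^-7 = 2.65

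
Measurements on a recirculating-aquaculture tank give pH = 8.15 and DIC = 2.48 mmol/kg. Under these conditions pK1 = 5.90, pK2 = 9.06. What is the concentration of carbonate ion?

[CO3²⁻] = 0.270 mmol/kg

α₂ = 1 / (1 + [H⁺]/K2 + [H⁺]²/(K1K2)) = 1 / (1 + 10^+0.91 + 10^-1.34)
   = 1 / (1 + 8.1283 + 0.045709) = 1/9.1740 = 0.1090
[CO3²⁻] = α₂ × DIC = 0.1090 × 2.48 = 0.270 mmol/kg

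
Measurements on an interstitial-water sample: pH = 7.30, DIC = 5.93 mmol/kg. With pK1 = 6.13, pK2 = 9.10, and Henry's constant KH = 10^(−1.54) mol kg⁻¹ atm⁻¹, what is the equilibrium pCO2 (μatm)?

pCO2 = 1.28×10^4 μatm

α₀ = 1 / (1 + K1/[H⁺] + K1K2/[H⁺]²) = 1 / (1 + 10^+1.17 + 10^-0.63)
   = 1 / (1 + 14.791 + 0.23442) = 1/16.026 = 0.06240
[CO2*] = α₀ × DIC = 0.06240 × 5.93 = 0.3700 mmol/kg
pCO2 = [CO2*]/KH = 3.700×10^-4 / 2.884×10^-2 = 1.28×10^4 μatm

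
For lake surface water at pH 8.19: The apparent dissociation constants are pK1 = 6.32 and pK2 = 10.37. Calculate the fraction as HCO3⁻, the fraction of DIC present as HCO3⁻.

α₁ = 1 / (1 + [H⁺]/K1 + K2/[H⁺]) = 1 / (1 + 10^-1.87 + 10^-2.18)
   = 1 / (1 + 0.013490 + 0.0066069) = 1/1.0201 = 0.9803

α₁ = 0.980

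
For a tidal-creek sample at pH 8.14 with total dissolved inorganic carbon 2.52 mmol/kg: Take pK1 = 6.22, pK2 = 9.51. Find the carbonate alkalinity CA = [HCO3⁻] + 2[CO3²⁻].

CA = [HCO3⁻] + 2[CO3²⁻] = (α₁ + 2α₂)·DIC
At pH 8.14: [H⁺]/K1 = 10^-1.92 = 0.012023, K2/[H⁺] = 10^-1.37 = 0.042658
α₁ = 1/(1 + 0.012023 + 0.042658) = 1/1.0547 = 0.9482; α₂ = α₁·K2/[H⁺] = 0.04045
α₁ + 2α₂ = 1.0290
CA = 1.0290 × 2.52 = 2.59 mmol/kg

CA = 2.59 mmol/kg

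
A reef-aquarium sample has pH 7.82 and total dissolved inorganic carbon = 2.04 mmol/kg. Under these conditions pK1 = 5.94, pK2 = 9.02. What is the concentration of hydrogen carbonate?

α₁ = 1 / (1 + [H⁺]/K1 + K2/[H⁺]) = 1 / (1 + 10^-1.88 + 10^-1.20)
   = 1 / (1 + 0.013183 + 0.063096) = 1/1.0763 = 0.9291
[HCO3⁻] = α₁ × DIC = 0.9291 × 2.04 = 1.90 mmol/kg

[HCO3⁻] = 1.90 mmol/kg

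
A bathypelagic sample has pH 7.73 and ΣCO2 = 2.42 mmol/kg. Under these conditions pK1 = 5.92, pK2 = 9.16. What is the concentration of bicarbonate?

[HCO3⁻] = 2.30 mmol/kg

α₁ = 1 / (1 + [H⁺]/K1 + K2/[H⁺]) = 1 / (1 + 10^-1.81 + 10^-1.43)
   = 1 / (1 + 0.015488 + 0.037154) = 1/1.0526 = 0.9500
[HCO3⁻] = α₁ × DIC = 0.9500 × 2.42 = 2.30 mmol/kg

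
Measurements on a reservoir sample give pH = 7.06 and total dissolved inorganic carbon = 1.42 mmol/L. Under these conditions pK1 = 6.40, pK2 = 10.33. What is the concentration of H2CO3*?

α₀ = 1 / (1 + K1/[H⁺] + K1K2/[H⁺]²) = 1 / (1 + 10^+0.66 + 10^-2.61)
   = 1 / (1 + 4.5709 + 0.0024547) = 1/5.5733 = 0.1794
[CO2*] = α₀ × DIC = 0.1794 × 1.42 = 0.255 mmol/L

[CO2*] = 0.255 mmol/L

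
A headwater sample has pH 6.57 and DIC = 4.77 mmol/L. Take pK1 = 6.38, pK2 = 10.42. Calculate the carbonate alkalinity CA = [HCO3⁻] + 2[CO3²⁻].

CA = 2.90 mmol/L

CA = [HCO3⁻] + 2[CO3²⁻] = (α₁ + 2α₂)·DIC
At pH 6.57: [H⁺]/K1 = 10^-0.19 = 0.64565, K2/[H⁺] = 10^-3.85 = 0.00014125
α₁ = 1/(1 + 0.64565 + 0.00014125) = 1/1.6458 = 0.6076; α₂ = α₁·K2/[H⁺] = 8.583×10^-5
α₁ + 2α₂ = 0.6078
CA = 0.6078 × 4.77 = 2.90 mmol/L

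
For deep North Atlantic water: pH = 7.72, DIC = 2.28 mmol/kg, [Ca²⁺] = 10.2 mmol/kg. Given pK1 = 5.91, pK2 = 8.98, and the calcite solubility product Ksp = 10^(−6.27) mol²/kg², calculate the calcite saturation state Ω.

Ω = 2.22

α₂ = 1 / (1 + [H⁺]/K2 + [H⁺]²/(K1K2)) = 1 / (1 + 10^+1.26 + 10^-0.55)
   = 1 / (1 + 18.197 + 0.28184) = 1/19.479 = 0.05134
[CO3²⁻] = α₂ × DIC = 0.05134 × 2.28 = 0.1171 mmol/kg
Ksp = 10^(−6.27) = 5.370×10^-7
Ω = [Ca²⁺][CO3²⁻]/Ksp = (10.2×10^-3)(1.171×10^-4) / 5.370×10^-7 = 2.22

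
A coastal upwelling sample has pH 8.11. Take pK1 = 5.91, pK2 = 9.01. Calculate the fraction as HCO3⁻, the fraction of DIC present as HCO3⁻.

α₁ = 0.883

α₁ = 1 / (1 + [H⁺]/K1 + K2/[H⁺]) = 1 / (1 + 10^-2.20 + 10^-0.90)
   = 1 / (1 + 0.0063096 + 0.12589) = 1/1.1322 = 0.8832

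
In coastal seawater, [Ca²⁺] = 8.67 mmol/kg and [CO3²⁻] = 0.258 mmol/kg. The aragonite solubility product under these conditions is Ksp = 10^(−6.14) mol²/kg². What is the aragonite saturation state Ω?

Ksp = 10^(−6.14) = 7.244×10^-7
Ω = [Ca²⁺][CO3²⁻]/Ksp = (8.67×10^-3)(0.258×10^-3) / 7.244×10^-7 = 3.09

Ω = 3.09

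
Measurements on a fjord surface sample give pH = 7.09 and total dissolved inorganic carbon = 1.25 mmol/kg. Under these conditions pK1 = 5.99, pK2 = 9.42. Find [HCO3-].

α₁ = 1 / (1 + [H⁺]/K1 + K2/[H⁺]) = 1 / (1 + 10^-1.10 + 10^-2.33)
   = 1 / (1 + 0.079433 + 0.0046774) = 1/1.0841 = 0.9224
[HCO3⁻] = α₁ × DIC = 0.9224 × 1.25 = 1.15 mmol/kg

[HCO3⁻] = 1.15 mmol/kg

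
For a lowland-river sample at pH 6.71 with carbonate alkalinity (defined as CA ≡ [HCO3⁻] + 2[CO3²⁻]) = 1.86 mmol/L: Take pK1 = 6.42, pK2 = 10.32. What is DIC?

DIC = 2.81 mmol/L

CA = [HCO3⁻] + 2[CO3²⁻] = (α₁ + 2α₂)·DIC
At pH 6.71: [H⁺]/K1 = 10^-0.29 = 0.51286, K2/[H⁺] = 10^-3.61 = 0.00024547
α₁ = 1/(1 + 0.51286 + 0.00024547) = 1/1.5131 = 0.6609; α₂ = α₁·K2/[H⁺] = 0.0001622
α₁ + 2α₂ = 0.6612
DIC = CA / (α₁ + 2α₂) = 1.86 / 0.6612 = 2.81 mmol/L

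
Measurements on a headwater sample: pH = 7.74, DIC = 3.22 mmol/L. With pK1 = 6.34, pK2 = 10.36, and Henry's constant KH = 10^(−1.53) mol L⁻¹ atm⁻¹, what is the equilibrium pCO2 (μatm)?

α₀ = 1 / (1 + K1/[H⁺] + K1K2/[H⁺]²) = 1 / (1 + 10^+1.40 + 10^-1.22)
   = 1 / (1 + 25.119 + 0.060256) = 1/26.179 = 0.03820
[CO2*] = α₀ × DIC = 0.03820 × 3.22 = 0.1230 mmol/L
pCO2 = [CO2*]/KH = 1.230×10^-4 / 2.951×10^-2 = 4170 μatm

pCO2 = 4170 μatm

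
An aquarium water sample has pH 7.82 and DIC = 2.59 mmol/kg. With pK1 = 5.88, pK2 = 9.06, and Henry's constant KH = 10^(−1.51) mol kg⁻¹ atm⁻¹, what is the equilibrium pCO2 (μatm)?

pCO2 = 900 μatm

α₀ = 1 / (1 + K1/[H⁺] + K1K2/[H⁺]²) = 1 / (1 + 10^+1.94 + 10^+0.70)
   = 1 / (1 + 87.096 + 5.0119) = 1/93.108 = 0.01074
[CO2*] = α₀ × DIC = 0.01074 × 2.59 = 0.02782 mmol/kg
pCO2 = [CO2*]/KH = 2.782×10^-5 / 3.090×10^-2 = 900 μatm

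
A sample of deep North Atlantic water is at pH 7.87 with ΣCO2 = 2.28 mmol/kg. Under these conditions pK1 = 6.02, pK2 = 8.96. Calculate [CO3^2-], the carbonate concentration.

[CO3²⁻] = 0.169 mmol/kg

α₂ = 1 / (1 + [H⁺]/K2 + [H⁺]²/(K1K2)) = 1 / (1 + 10^+1.09 + 10^-0.76)
   = 1 / (1 + 12.303 + 0.17378) = 1/13.476 = 0.07420
[CO3²⁻] = α₂ × DIC = 0.07420 × 2.28 = 0.169 mmol/kg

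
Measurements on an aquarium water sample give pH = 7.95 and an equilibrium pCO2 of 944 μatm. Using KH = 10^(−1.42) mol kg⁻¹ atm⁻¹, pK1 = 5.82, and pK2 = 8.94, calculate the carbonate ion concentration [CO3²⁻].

[CO2*] = KH · pCO2 = 10^(−1.42) × 944×10^-6 = 3.589×10^-5 mol/kg
α₀ = 1/(1 + K1/[H⁺] + K1K2/[H⁺]²) = 1/(1 + 10^+2.13 + 10^+1.14) = 0.006680
DIC = [CO2*]/α₀ = 3.589×10^-5 / 0.006680 = 5.373 mmol/kg
[CO3²⁻] = α₂·DIC; α₂ = 0.09221, so [CO3²⁻] = 0.09221 × 5.373 = 0.495 mmol/kg

[CO3²⁻] = 0.495 mmol/kg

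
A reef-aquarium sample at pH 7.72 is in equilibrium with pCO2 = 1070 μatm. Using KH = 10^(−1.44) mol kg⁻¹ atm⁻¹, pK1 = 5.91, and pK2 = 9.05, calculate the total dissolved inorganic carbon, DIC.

DIC = 2.66 mmol/kg

[CO2*] = KH · pCO2 = 10^(−1.44) × 1070×10^-6 = 3.885×10^-5 mol/kg
α₀ = 1/(1 + K1/[H⁺] + K1K2/[H⁺]²) = 1/(1 + 10^+1.81 + 10^+0.48) = 0.01458
DIC = [CO2*]/α₀ = 3.885×10^-5 / 0.01458 = 2.66 mmol/kg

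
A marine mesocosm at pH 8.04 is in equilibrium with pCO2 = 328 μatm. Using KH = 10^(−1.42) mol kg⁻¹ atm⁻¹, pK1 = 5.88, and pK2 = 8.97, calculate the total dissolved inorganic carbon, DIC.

[CO2*] = KH · pCO2 = 10^(−1.42) × 328×10^-6 = 1.247×10^-5 mol/kg
α₀ = 1/(1 + K1/[H⁺] + K1K2/[H⁺]²) = 1/(1 + 10^+2.16 + 10^+1.23) = 0.006153
DIC = [CO2*]/α₀ = 1.247×10^-5 / 0.006153 = 2.03 mmol/kg

DIC = 2.03 mmol/kg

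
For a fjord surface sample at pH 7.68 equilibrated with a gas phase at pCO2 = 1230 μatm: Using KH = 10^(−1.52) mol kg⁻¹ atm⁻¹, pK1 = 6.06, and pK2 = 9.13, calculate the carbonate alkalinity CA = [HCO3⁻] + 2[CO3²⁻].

[CO2*] = KH · pCO2 = 10^(−1.52) × 1230×10^-6 = 3.715×10^-5 mol/kg
α₀ = 1/(1 + K1/[H⁺] + K1K2/[H⁺]²) = 1/(1 + 10^+1.62 + 10^+0.17) = 0.02264
DIC = [CO2*]/α₀ = 3.715×10^-5 / 0.02264 = 1.641 mmol/kg
CA = (α₁ + 2α₂)·DIC = (0.9439 + 2×0.03349) × 1.641 = 1.66 mmol/kg

CA = 1.66 mmol/kg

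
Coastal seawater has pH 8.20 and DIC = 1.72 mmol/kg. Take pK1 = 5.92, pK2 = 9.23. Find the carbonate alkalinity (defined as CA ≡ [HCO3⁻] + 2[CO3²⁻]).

CA = 1.86 mmol/kg

CA = [HCO3⁻] + 2[CO3²⁻] = (α₁ + 2α₂)·DIC
At pH 8.20: [H⁺]/K1 = 10^-2.28 = 0.0052481, K2/[H⁺] = 10^-1.03 = 0.093325
α₁ = 1/(1 + 0.0052481 + 0.093325) = 1/1.0986 = 0.9103; α₂ = α₁·K2/[H⁺] = 0.08495
α₁ + 2α₂ = 1.0802
CA = 1.0802 × 1.72 = 1.86 mmol/kg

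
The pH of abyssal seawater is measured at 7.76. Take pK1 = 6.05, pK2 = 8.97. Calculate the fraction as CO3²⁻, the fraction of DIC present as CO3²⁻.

α₂ = 1 / (1 + [H⁺]/K2 + [H⁺]²/(K1K2)) = 1 / (1 + 10^+1.21 + 10^-0.50)
   = 1 / (1 + 16.218 + 0.31623) = 1/17.534 = 0.05703

α₂ = 0.0570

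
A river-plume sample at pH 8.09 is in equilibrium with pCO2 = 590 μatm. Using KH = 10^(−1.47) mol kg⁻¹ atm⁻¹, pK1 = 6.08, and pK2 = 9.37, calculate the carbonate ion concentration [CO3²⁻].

[CO2*] = KH · pCO2 = 10^(−1.47) × 590×10^-6 = 1.999×10^-5 mol/kg
α₀ = 1/(1 + K1/[H⁺] + K1K2/[H⁺]²) = 1/(1 + 10^+2.01 + 10^+0.73) = 0.009200
DIC = [CO2*]/α₀ = 1.999×10^-5 / 0.009200 = 2.173 mmol/kg
[CO3²⁻] = α₂·DIC; α₂ = 0.04941, so [CO3²⁻] = 0.04941 × 2.173 = 0.107 mmol/kg

[CO3²⁻] = 0.107 mmol/kg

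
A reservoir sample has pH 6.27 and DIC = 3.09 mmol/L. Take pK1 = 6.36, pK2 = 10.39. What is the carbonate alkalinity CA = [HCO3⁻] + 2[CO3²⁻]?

CA = 1.39 mmol/L

CA = [HCO3⁻] + 2[CO3²⁻] = (α₁ + 2α₂)·DIC
At pH 6.27: [H⁺]/K1 = 10^0.09 = 1.2303, K2/[H⁺] = 10^-4.12 = 7.5858×10^-5
α₁ = 1/(1 + 1.2303 + 7.5858×10^-5) = 1/2.2303 = 0.4484; α₂ = α₁·K2/[H⁺] = 3.401×10^-5
α₁ + 2α₂ = 0.4484
CA = 0.4484 × 3.09 = 1.39 mmol/L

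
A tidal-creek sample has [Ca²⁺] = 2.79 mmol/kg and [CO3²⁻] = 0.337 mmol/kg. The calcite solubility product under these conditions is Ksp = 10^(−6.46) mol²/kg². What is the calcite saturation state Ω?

Ksp = 10^(−6.46) = 3.467×10^-7
Ω = [Ca²⁺][CO3²⁻]/Ksp = (2.79×10^-3)(0.337×10^-3) / 3.467×10^-7 = 2.71

Ω = 2.71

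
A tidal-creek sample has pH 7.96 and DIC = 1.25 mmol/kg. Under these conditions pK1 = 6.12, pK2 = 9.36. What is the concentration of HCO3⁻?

[HCO3⁻] = 1.19 mmol/kg

α₁ = 1 / (1 + [H⁺]/K1 + K2/[H⁺]) = 1 / (1 + 10^-1.84 + 10^-1.40)
   = 1 / (1 + 0.014454 + 0.039811) = 1/1.0543 = 0.9485
[HCO3⁻] = α₁ × DIC = 0.9485 × 1.25 = 1.19 mmol/kg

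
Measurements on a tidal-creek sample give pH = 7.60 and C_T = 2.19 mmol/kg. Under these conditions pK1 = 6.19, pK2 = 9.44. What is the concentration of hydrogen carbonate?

α₁ = 1 / (1 + [H⁺]/K1 + K2/[H⁺]) = 1 / (1 + 10^-1.41 + 10^-1.84)
   = 1 / (1 + 0.038905 + 0.014454) = 1/1.0534 = 0.9493
[HCO3⁻] = α₁ × DIC = 0.9493 × 2.19 = 2.08 mmol/kg

[HCO3⁻] = 2.08 mmol/kg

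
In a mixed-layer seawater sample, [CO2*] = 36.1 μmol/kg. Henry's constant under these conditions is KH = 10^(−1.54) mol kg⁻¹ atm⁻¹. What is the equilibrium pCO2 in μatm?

KH = 10^(−1.54) = 2.884×10^-2 mol kg⁻¹ atm⁻¹
pCO2 = [CO2*]/KH = 36.1×10^-6 / 2.884×10^-2 = 1.25×10^-3 atm = 1250 μatm

pCO2 = 1250 μatm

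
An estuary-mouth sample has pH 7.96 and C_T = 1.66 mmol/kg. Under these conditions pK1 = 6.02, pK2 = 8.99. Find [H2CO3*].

α₀ = 1 / (1 + K1/[H⁺] + K1K2/[H⁺]²) = 1 / (1 + 10^+1.94 + 10^+0.91)
   = 1 / (1 + 87.096 + 8.1283) = 1/96.225 = 0.01039
[CO2*] = α₀ × DIC = 0.01039 × 1.66 = 0.0173 mmol/kg = 17.3 μmol/kg

[CO2*] = 17.3 μmol/kg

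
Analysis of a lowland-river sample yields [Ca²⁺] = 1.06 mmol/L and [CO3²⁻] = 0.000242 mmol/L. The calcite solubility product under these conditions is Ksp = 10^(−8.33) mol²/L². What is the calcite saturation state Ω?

Ksp = 10^(−8.33) = 4.677×10^-9
Ω = [Ca²⁺][CO3²⁻]/Ksp = (1.06×10^-3)(0.000242×10^-3) / 4.677×10^-9 = 0.0548

Ω = 0.0548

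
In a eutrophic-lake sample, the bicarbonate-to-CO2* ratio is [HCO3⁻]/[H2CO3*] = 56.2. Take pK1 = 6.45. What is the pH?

From K1 = [H⁺][HCO3⁻]/[H2CO3*]:  pH = pK1 + log₁₀([HCO3⁻]/[H2CO3*])
log₁₀(56.2) = +1.750
pH = 6.45 + (+1.750) = 8.20

pH = 8.20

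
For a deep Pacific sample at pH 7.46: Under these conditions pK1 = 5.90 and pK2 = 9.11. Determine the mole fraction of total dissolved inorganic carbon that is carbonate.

α₂ = 1 / (1 + [H⁺]/K2 + [H⁺]²/(K1K2)) = 1 / (1 + 10^+1.65 + 10^+0.09)
   = 1 / (1 + 44.668 + 1.2303) = 1/46.899 = 0.02132

α₂ = 0.0213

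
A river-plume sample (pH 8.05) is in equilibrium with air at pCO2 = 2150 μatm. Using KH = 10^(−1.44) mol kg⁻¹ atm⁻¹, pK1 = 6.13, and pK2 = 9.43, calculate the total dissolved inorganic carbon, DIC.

[CO2*] = KH · pCO2 = 10^(−1.44) × 2150×10^-6 = 7.806×10^-5 mol/kg
α₀ = 1/(1 + K1/[H⁺] + K1K2/[H⁺]²) = 1/(1 + 10^+1.92 + 10^+0.54) = 0.01141
DIC = [CO2*]/α₀ = 7.806×10^-5 / 0.01141 = 6.84 mmol/kg

DIC = 6.84 mmol/kg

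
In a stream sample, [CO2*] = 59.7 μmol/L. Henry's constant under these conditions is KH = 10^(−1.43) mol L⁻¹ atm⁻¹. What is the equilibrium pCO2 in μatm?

KH = 10^(−1.43) = 3.715×10^-2 mol L⁻¹ atm⁻¹
pCO2 = [CO2*]/KH = 59.7×10^-6 / 3.715×10^-2 = 1.61×10^-3 atm = 1610 μatm

pCO2 = 1610 μatm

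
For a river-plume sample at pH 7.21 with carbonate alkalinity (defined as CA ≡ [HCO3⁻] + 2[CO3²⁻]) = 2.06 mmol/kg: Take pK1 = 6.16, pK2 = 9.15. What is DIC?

DIC = 2.22 mmol/kg

CA = [HCO3⁻] + 2[CO3²⁻] = (α₁ + 2α₂)·DIC
At pH 7.21: [H⁺]/K1 = 10^-1.05 = 0.089125, K2/[H⁺] = 10^-1.94 = 0.011482
α₁ = 1/(1 + 0.089125 + 0.011482) = 1/1.1006 = 0.9086; α₂ = α₁·K2/[H⁺] = 0.01043
α₁ + 2α₂ = 0.9295
DIC = CA / (α₁ + 2α₂) = 2.06 / 0.9295 = 2.22 mmol/kg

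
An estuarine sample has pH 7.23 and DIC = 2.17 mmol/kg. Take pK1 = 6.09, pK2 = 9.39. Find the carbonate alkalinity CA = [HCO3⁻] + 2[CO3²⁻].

CA = [HCO3⁻] + 2[CO3²⁻] = (α₁ + 2α₂)·DIC
At pH 7.23: [H⁺]/K1 = 10^-1.14 = 0.072444, K2/[H⁺] = 10^-2.16 = 0.0069183
α₁ = 1/(1 + 0.072444 + 0.0069183) = 1/1.0794 = 0.9265; α₂ = α₁·K2/[H⁺] = 0.006410
α₁ + 2α₂ = 0.9393
CA = 0.9393 × 2.17 = 2.04 mmol/kg

CA = 2.04 mmol/kg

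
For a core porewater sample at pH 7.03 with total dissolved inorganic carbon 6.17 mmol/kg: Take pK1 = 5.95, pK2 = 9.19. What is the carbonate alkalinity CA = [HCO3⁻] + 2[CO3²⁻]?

CA = 5.74 mmol/kg

CA = [HCO3⁻] + 2[CO3²⁻] = (α₁ + 2α₂)·DIC
At pH 7.03: [H⁺]/K1 = 10^-1.08 = 0.083176, K2/[H⁺] = 10^-2.16 = 0.0069183
α₁ = 1/(1 + 0.083176 + 0.0069183) = 1/1.0901 = 0.9174; α₂ = α₁·K2/[H⁺] = 0.006347
α₁ + 2α₂ = 0.9300
CA = 0.9300 × 6.17 = 5.74 mmol/kg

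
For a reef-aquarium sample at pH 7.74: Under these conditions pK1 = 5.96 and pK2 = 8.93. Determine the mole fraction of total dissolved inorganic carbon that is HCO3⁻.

α₁ = 1 / (1 + [H⁺]/K1 + K2/[H⁺]) = 1 / (1 + 10^-1.78 + 10^-1.19)
   = 1 / (1 + 0.016596 + 0.064565) = 1/1.0812 = 0.9249

α₁ = 0.925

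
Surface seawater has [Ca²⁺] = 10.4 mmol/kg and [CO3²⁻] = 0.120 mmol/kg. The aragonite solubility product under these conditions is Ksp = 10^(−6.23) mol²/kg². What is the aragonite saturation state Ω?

Ω = 2.12

Ksp = 10^(−6.23) = 5.888×10^-7
Ω = [Ca²⁺][CO3²⁻]/Ksp = (10.4×10^-3)(0.120×10^-3) / 5.888×10^-7 = 2.12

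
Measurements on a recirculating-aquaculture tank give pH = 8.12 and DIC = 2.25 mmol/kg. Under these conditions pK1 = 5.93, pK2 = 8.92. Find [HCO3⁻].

[HCO3⁻] = 1.93 mmol/kg

α₁ = 1 / (1 + [H⁺]/K1 + K2/[H⁺]) = 1 / (1 + 10^-2.19 + 10^-0.80)
   = 1 / (1 + 0.0064565 + 0.15849) = 1/1.1649 = 0.8584
[HCO3⁻] = α₁ × DIC = 0.8584 × 2.25 = 1.93 mmol/kg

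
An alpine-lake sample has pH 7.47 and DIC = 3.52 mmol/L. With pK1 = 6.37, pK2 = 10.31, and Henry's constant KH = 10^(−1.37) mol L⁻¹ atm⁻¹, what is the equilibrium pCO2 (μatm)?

pCO2 = 6060 μatm

α₀ = 1 / (1 + K1/[H⁺] + K1K2/[H⁺]²) = 1 / (1 + 10^+1.10 + 10^-1.74)
   = 1 / (1 + 12.589 + 0.018197) = 1/13.607 = 0.07349
[CO2*] = α₀ × DIC = 0.07349 × 3.52 = 0.2587 mmol/L
pCO2 = [CO2*]/KH = 2.587×10^-4 / 4.266×10^-2 = 6060 μatm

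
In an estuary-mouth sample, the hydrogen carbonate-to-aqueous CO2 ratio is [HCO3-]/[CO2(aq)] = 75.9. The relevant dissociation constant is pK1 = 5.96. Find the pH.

pH = 7.84

From K1 = [H⁺][HCO3-]/[CO2(aq)]:  pH = pK1 + log₁₀([HCO3-]/[CO2(aq)])
log₁₀(75.9) = +1.880
pH = 5.96 + (+1.880) = 7.84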